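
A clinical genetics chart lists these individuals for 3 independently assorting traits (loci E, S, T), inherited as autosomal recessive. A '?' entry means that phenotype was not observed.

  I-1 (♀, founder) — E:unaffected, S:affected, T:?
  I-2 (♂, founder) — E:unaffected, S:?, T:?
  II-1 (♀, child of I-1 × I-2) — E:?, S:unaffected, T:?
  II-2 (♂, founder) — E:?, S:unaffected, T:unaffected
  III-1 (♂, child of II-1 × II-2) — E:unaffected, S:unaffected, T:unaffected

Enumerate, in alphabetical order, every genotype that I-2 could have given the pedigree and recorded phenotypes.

I-2 ∈ {EE SS TT, EE SS Tt, EE SS tt, EE Ss TT, EE Ss Tt, EE Ss tt, Ee SS TT, Ee SS Tt, Ee SS tt, Ee Ss TT, Ee Ss Tt, Ee Ss tt}

E/I-1 un ·: EE|Ee
E/I-2 un ·: EE|Ee
E/II-1 ? I-1×I-2: EE|Ee|ee
E/II-2 ? ·: EE|Ee|ee
E/III-1 un II-1×II-2: EE|Ee
⇒ E over [I-1,I-2,II-1,II-2,III-1]: 33 consistent
S/I-1 aff ·: ss
S/I-2 ? ·: SS|Ss
S/II-1 un I-1×I-2: Ss
S/II-2 un ·: SS|Ss
S/III-1 un II-1×II-2: SS|Ss
⇒ S over [I-1,I-2,II-1,II-2,III-1]: 8 consistent
T/I-1 ? ·: TT|Tt|tt
T/I-2 ? ·: TT|Tt|tt
T/II-1 ? I-1×I-2: TT|Tt|tt
T/II-2 un ·: TT|Tt
T/III-1 un II-1×II-2: TT|Tt
⇒ T over [I-1,I-2,II-1,II-2,III-1]: 48 consistent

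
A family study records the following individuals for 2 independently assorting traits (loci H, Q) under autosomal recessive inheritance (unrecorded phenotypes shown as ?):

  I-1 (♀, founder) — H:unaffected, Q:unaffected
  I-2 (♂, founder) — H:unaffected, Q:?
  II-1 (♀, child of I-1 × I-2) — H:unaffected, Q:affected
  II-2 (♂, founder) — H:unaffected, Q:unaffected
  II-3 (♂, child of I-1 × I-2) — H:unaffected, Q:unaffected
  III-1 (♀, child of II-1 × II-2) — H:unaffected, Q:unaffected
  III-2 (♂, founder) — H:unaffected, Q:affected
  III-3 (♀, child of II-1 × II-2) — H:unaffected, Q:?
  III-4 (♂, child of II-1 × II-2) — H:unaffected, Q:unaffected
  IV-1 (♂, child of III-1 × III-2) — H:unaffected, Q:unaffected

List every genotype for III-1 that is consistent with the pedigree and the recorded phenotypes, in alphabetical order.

H/I-1 un ·: HH|Hh
H/I-2 un ·: HH|Hh
H/II-1 un I-1×I-2: HH|Hh
H/II-2 un ·: HH|Hh
H/II-3 un I-1×I-2: HH|Hh
H/III-1 un II-1×II-2: HH|Hh
H/III-2 un ·: HH|Hh
H/III-3 un II-1×II-2: HH|Hh
H/III-4 un II-1×II-2: HH|Hh
H/IV-1 un III-1×III-2: HH|Hh
⇒ H over [I-1,I-2,II-1,II-2,II-3,III-1,III-2,III-3,III-4,IV-1]: 553 consistent
Q/I-1 un ·: Qq
Q/I-2 ? ·: Qq|qq
Q/II-1 aff I-1×I-2: qq
Q/II-2 un ·: QQ|Qq
Q/II-3 un I-1×I-2: QQ|Qq
Q/III-1 un II-1×II-2: Qq
Q/III-2 aff ·: qq
Q/III-3 ? II-1×II-2: Qq|qq
Q/III-4 un II-1×II-2: Qq
Q/IV-1 un III-1×III-2: Qq
⇒ Q over [I-1,I-2,II-1,II-2,II-3,III-1,III-2,III-3,III-4,IV-1]: 9 consistent

III-1 ∈ {HH Qq, Hh Qq}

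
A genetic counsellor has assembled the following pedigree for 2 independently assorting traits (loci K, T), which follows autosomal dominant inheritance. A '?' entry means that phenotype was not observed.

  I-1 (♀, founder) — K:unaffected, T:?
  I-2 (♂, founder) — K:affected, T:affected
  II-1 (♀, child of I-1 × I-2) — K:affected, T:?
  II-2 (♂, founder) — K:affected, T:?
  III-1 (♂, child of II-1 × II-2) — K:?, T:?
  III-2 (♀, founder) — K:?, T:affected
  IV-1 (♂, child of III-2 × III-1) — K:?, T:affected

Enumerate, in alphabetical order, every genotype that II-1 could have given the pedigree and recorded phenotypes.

K/I-1 un ·: kk
K/I-2 aff ·: Kk|KK
K/II-1 aff I-1×I-2: Kk
K/II-2 aff ·: Kk|KK
K/III-1 ? II-1×II-2: kk|Kk|KK
K/III-2 ? ·: kk|Kk|KK
K/IV-1 ? III-2×III-1: kk|Kk|KK
⇒ K over [I-1,I-2,II-1,II-2,III-1,III-2,IV-1]: 52 consistent
T/I-1 ? ·: tt|Tt|TT
T/I-2 aff ·: Tt|TT
T/II-1 ? I-1×I-2: tt|Tt|TT
T/II-2 ? ·: tt|Tt|TT
T/III-1 ? II-1×II-2: tt|Tt|TT
T/III-2 aff ·: Tt|TT
T/IV-1 aff III-2×III-1: Tt|TT
⇒ T over [I-1,I-2,II-1,II-2,III-1,III-2,IV-1]: 190 consistent

II-1 ∈ {Kk TT, Kk Tt, Kk tt}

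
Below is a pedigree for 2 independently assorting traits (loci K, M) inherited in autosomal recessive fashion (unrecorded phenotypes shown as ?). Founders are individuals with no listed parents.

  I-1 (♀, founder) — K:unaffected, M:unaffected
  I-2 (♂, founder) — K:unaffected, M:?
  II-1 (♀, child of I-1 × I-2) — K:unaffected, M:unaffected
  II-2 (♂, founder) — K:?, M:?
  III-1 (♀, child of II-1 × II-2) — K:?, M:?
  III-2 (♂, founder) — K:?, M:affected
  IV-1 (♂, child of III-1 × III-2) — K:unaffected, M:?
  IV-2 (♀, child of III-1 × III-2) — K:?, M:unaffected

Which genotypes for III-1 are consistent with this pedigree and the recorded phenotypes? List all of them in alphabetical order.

K/I-1 un ·: KK|Kk
K/I-2 un ·: KK|Kk
K/II-1 un I-1×I-2: KK|Kk
K/II-2 ? ·: KK|Kk|kk
K/III-1 ? II-1×II-2: KK|Kk|kk
K/III-2 ? ·: KK|Kk|kk
K/IV-1 un III-1×III-2: KK|Kk
K/IV-2 ? III-1×III-2: KK|Kk|kk
⇒ K over [I-1,I-2,II-1,II-2,III-1,III-2,IV-1,IV-2]: 306 consistent
M/I-1 un ·: MM|Mm
M/I-2 ? ·: MM|Mm|mm
M/II-1 un I-1×I-2: MM|Mm
M/II-2 ? ·: MM|Mm|mm
M/III-1 ? II-1×II-2: MM|Mm
M/III-2 aff ·: mm
M/IV-1 ? III-1×III-2: Mm|mm
M/IV-2 un III-1×III-2: Mm
⇒ M over [I-1,I-2,II-1,II-2,III-1,III-2,IV-1,IV-2]: 64 consistent

III-1 ∈ {KK MM, KK Mm, Kk MM, Kk Mm, kk MM, kk Mm}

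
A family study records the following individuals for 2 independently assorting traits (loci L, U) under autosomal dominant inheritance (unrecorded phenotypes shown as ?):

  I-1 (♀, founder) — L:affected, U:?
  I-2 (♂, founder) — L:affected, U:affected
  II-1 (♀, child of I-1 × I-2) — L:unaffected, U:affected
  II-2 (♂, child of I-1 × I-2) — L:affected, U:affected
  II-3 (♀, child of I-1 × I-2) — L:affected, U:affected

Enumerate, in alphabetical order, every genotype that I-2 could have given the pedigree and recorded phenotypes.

L/I-1 aff ·: Ll
L/I-2 aff ·: Ll
L/II-1 un I-1×I-2: ll
L/II-2 aff I-1×I-2: Ll|LL
L/II-3 aff I-1×I-2: Ll|LL
⇒ L over [I-1,I-2,II-1,II-2,II-3]: 4 consistent
U/I-1 ? ·: uu|Uu|UU
U/I-2 aff ·: Uu|UU
U/II-1 aff I-1×I-2: Uu|UU
U/II-2 aff I-1×I-2: Uu|UU
U/II-3 aff I-1×I-2: Uu|UU
⇒ U over [I-1,I-2,II-1,II-2,II-3]: 27 consistent

I-2 ∈ {Ll UU, Ll Uu}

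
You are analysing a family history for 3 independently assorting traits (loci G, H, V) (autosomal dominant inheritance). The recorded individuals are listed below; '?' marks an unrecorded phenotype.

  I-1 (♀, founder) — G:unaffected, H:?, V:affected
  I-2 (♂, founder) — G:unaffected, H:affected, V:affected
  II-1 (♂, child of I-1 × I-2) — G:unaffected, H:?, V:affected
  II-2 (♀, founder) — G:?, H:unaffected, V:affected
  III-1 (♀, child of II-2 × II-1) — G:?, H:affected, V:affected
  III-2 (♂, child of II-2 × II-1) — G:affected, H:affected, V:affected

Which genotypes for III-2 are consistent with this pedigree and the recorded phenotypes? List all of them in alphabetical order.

III-2 ∈ {Gg Hh VV, Gg Hh Vv}

G/I-1 un ·: gg
G/I-2 un ·: gg
G/II-1 un I-1×I-2: gg
G/II-2 ? ·: Gg|GG
G/III-1 ? II-2×II-1: gg|Gg
G/III-2 aff II-2×II-1: Gg
⇒ G over [I-1,I-2,II-1,II-2,III-1,III-2]: 3 consistent
H/I-1 ? ·: hh|Hh|HH
H/I-2 aff ·: Hh|HH
H/II-1 ? I-1×I-2: Hh|HH
H/II-2 un ·: hh
H/III-1 aff II-2×II-1: Hh
H/III-2 aff II-2×II-1: Hh
⇒ H over [I-1,I-2,II-1,II-2,III-1,III-2]: 9 consistent
V/I-1 aff ·: Vv|VV
V/I-2 aff ·: Vv|VV
V/II-1 aff I-1×I-2: Vv|VV
V/II-2 aff ·: Vv|VV
V/III-1 aff II-2×II-1: Vv|VV
V/III-2 aff II-2×II-1: Vv|VV
⇒ V over [I-1,I-2,II-1,II-2,III-1,III-2]: 44 consistent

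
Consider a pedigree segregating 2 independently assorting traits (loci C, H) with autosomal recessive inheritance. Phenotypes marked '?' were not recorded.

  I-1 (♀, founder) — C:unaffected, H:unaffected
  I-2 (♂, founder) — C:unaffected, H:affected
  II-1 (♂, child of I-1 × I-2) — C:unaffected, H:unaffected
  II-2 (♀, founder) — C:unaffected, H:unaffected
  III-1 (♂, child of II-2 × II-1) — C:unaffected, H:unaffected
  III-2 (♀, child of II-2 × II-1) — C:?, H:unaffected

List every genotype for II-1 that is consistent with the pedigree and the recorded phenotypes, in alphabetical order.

C/I-1 un ·: CC|Cc
C/I-2 un ·: CC|Cc
C/II-1 un I-1×I-2: CC|Cc
C/II-2 un ·: CC|Cc
C/III-1 un II-2×II-1: CC|Cc
C/III-2 ? II-2×II-1: CC|Cc|cc
⇒ C over [I-1,I-2,II-1,II-2,III-1,III-2]: 50 consistent
H/I-1 un ·: HH|Hh
H/I-2 aff ·: hh
H/II-1 un I-1×I-2: Hh
H/II-2 un ·: HH|Hh
H/III-1 un II-2×II-1: HH|Hh
H/III-2 un II-2×II-1: HH|Hh
⇒ H over [I-1,I-2,II-1,II-2,III-1,III-2]: 16 consistent

II-1 ∈ {CC Hh, Cc Hh}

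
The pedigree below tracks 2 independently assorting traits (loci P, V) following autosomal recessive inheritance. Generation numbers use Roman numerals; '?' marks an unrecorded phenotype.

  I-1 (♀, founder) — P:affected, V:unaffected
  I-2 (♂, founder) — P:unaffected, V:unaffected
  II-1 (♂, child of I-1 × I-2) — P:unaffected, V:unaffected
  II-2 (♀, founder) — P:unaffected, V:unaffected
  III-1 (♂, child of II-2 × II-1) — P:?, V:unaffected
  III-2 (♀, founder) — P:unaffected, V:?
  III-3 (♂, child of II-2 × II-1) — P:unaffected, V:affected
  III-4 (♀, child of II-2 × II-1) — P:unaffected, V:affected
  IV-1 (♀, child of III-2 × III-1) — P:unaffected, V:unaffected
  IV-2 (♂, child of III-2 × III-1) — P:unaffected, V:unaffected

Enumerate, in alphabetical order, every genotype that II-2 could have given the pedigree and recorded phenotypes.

P/I-1 aff ·: pp
P/I-2 un ·: PP|Pp
P/II-1 un I-1×I-2: Pp
P/II-2 un ·: PP|Pp
P/III-1 ? II-2×II-1: PP|Pp|pp
P/III-2 un ·: PP|Pp
P/III-3 un II-2×II-1: PP|Pp
P/III-4 un II-2×II-1: PP|Pp
P/IV-1 un III-2×III-1: PP|Pp
P/IV-2 un III-2×III-1: PP|Pp
⇒ P over [I-1,I-2,II-1,II-2,III-1,III-2,III-3,III-4,IV-1,IV-2]: 224 consistent
V/I-1 un ·: VV|Vv
V/I-2 un ·: VV|Vv
V/II-1 un I-1×I-2: Vv
V/II-2 un ·: Vv
V/III-1 un II-2×II-1: VV|Vv
V/III-2 ? ·: VV|Vv|vv
V/III-3 aff II-2×II-1: vv
V/III-4 aff II-2×II-1: vv
V/IV-1 un III-2×III-1: VV|Vv
V/IV-2 un III-2×III-1: VV|Vv
⇒ V over [I-1,I-2,II-1,II-2,III-1,III-2,III-3,III-4,IV-1,IV-2]: 45 consistent

II-2 ∈ {PP Vv, Pp Vv}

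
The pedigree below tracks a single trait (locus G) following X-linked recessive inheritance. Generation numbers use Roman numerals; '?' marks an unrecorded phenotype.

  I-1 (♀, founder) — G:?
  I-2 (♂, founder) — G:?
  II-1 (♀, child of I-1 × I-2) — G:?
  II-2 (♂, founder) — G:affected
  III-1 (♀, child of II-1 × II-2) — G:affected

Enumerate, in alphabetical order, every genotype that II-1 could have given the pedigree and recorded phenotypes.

G/I-1 ? ·: X^GX^G|X^GX^g|X^gX^g
G/I-2 ? ·: X^GY|X^gY
G/II-1 ? I-1×I-2: X^GX^g|X^gX^g
G/II-2 aff ·: X^gY
G/III-1 aff II-1×II-2: X^gX^g
⇒ G over [I-1,I-2,II-1,II-2,III-1]: 6 consistent

II-1 ∈ {X^GX^g, X^gX^g}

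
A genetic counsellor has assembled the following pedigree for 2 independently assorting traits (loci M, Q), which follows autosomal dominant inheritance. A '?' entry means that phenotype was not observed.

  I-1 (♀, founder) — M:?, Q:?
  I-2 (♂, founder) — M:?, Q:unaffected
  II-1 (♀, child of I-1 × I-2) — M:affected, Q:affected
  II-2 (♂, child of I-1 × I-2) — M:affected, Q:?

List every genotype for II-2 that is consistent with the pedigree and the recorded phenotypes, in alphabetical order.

II-2 ∈ {MM Qq, MM qq, Mm Qq, Mm qq}

M/I-1 ? ·: mm|Mm|MM
M/I-2 ? ·: mm|Mm|MM
M/II-1 aff I-1×I-2: Mm|MM
M/II-2 aff I-1×I-2: Mm|MM
⇒ M over [I-1,I-2,II-1,II-2]: 17 consistent
Q/I-1 ? ·: Qq|QQ
Q/I-2 un ·: qq
Q/II-1 aff I-1×I-2: Qq
Q/II-2 ? I-1×I-2: qq|Qq
⇒ Q over [I-1,I-2,II-1,II-2]: 3 consistent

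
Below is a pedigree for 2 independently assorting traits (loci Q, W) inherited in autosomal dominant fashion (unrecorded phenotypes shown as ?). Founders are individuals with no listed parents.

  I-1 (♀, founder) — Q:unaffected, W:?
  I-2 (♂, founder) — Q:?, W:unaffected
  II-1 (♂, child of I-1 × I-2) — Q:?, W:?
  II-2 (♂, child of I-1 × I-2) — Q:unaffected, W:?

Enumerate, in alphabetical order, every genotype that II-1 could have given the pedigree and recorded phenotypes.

II-1 ∈ {Qq Ww, Qq ww, qq Ww, qq ww}

Q/I-1 un ·: qq
Q/I-2 ? ·: qq|Qq
Q/II-1 ? I-1×I-2: qq|Qq
Q/II-2 un I-1×I-2: qq
⇒ Q over [I-1,I-2,II-1,II-2]: 3 consistent
W/I-1 ? ·: ww|Ww|WW
W/I-2 un ·: ww
W/II-1 ? I-1×I-2: ww|Ww
W/II-2 ? I-1×I-2: ww|Ww
⇒ W over [I-1,I-2,II-1,II-2]: 6 consistent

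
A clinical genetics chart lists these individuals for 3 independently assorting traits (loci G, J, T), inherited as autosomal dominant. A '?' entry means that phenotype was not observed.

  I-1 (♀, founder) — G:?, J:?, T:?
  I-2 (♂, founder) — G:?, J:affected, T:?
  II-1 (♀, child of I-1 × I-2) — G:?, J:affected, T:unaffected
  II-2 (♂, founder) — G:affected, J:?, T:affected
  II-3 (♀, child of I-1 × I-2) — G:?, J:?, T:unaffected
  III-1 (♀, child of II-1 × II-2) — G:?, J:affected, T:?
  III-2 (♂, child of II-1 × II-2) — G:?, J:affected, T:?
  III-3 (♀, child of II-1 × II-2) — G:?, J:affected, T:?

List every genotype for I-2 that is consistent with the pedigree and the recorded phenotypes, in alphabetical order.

I-2 ∈ {GG JJ Tt, GG JJ tt, GG Jj Tt, GG Jj tt, Gg JJ Tt, Gg JJ tt, Gg Jj Tt, Gg Jj tt, gg JJ Tt, gg JJ tt, gg Jj Tt, gg Jj tt}

G/I-1 ? ·: gg|Gg|GG
G/I-2 ? ·: gg|Gg|GG
G/II-1 ? I-1×I-2: gg|Gg|GG
G/II-2 aff ·: Gg|GG
G/II-3 ? I-1×I-2: gg|Gg|GG
G/III-1 ? II-1×II-2: gg|Gg|GG
G/III-2 ? II-1×II-2: gg|Gg|GG
G/III-3 ? II-1×II-2: gg|Gg|GG
⇒ G over [I-1,I-2,II-1,II-2,II-3,III-1,III-2,III-3]: 599 consistent
J/I-1 ? ·: jj|Jj|JJ
J/I-2 aff ·: Jj|JJ
J/II-1 aff I-1×I-2: Jj|JJ
J/II-2 ? ·: jj|Jj|JJ
J/II-3 ? I-1×I-2: jj|Jj|JJ
J/III-1 aff II-1×II-2: Jj|JJ
J/III-2 aff II-1×II-2: Jj|JJ
J/III-3 aff II-1×II-2: Jj|JJ
⇒ J over [I-1,I-2,II-1,II-2,II-3,III-1,III-2,III-3]: 250 consistent
T/I-1 ? ·: tt|Tt
T/I-2 ? ·: tt|Tt
T/II-1 un I-1×I-2: tt
T/II-2 aff ·: Tt|TT
T/II-3 un I-1×I-2: tt
T/III-1 ? II-1×II-2: tt|Tt
T/III-2 ? II-1×II-2: tt|Tt
T/III-3 ? II-1×II-2: tt|Tt
⇒ T over [I-1,I-2,II-1,II-2,II-3,III-1,III-2,III-3]: 36 consistent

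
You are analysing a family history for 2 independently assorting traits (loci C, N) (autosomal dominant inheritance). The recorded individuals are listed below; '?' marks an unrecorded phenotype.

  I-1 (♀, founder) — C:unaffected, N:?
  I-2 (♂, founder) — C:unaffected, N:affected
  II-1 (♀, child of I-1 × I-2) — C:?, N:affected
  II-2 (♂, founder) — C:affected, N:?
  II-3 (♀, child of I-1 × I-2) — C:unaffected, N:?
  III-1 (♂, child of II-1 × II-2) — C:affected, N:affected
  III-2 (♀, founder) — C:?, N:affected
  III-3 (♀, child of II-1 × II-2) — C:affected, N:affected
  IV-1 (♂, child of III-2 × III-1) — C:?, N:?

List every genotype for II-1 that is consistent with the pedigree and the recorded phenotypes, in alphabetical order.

C/I-1 un ·: cc
C/I-2 un ·: cc
C/II-1 ? I-1×I-2: cc
C/II-2 aff ·: Cc|CC
C/II-3 un I-1×I-2: cc
C/III-1 aff II-1×II-2: Cc
C/III-2 ? ·: cc|Cc|CC
C/III-3 aff II-1×II-2: Cc
C/IV-1 ? III-2×III-1: cc|Cc|CC
⇒ C over [I-1,I-2,II-1,II-2,II-3,III-1,III-2,III-3,IV-1]: 14 consistent
N/I-1 ? ·: nn|Nn|NN
N/I-2 aff ·: Nn|NN
N/II-1 aff I-1×I-2: Nn|NN
N/II-2 ? ·: nn|Nn|NN
N/II-3 ? I-1×I-2: nn|Nn|NN
N/III-1 aff II-1×II-2: Nn|NN
N/III-2 aff ·: Nn|NN
N/III-3 aff II-1×II-2: Nn|NN
N/IV-1 ? III-2×III-1: nn|Nn|NN
⇒ N over [I-1,I-2,II-1,II-2,II-3,III-1,III-2,III-3,IV-1]: 562 consistent

II-1 ∈ {cc NN, cc Nn}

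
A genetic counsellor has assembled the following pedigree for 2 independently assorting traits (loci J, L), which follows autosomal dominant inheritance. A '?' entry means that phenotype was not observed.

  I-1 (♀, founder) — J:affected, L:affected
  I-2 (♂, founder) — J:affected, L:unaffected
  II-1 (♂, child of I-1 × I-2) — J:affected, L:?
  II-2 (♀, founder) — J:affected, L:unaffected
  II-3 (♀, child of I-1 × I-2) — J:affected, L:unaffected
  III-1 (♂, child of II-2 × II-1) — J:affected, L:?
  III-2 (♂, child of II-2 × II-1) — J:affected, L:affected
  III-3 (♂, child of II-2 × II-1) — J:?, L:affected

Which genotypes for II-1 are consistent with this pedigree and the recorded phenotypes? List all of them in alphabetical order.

J/I-1 aff ·: Jj|JJ
J/I-2 aff ·: Jj|JJ
J/II-1 aff I-1×I-2: Jj|JJ
J/II-2 aff ·: Jj|JJ
J/II-3 aff I-1×I-2: Jj|JJ
J/III-1 aff II-2×II-1: Jj|JJ
J/III-2 aff II-2×II-1: Jj|JJ
J/III-3 ? II-2×II-1: jj|Jj|JJ
⇒ J over [I-1,I-2,II-1,II-2,II-3,III-1,III-2,III-3]: 183 consistent
L/I-1 aff ·: Ll
L/I-2 un ·: ll
L/II-1 ? I-1×I-2: Ll
L/II-2 un ·: ll
L/II-3 un I-1×I-2: ll
L/III-1 ? II-2×II-1: ll|Ll
L/III-2 aff II-2×II-1: Ll
L/III-3 aff II-2×II-1: Ll
⇒ L over [I-1,I-2,II-1,II-2,II-3,III-1,III-2,III-3]: 2 consistent

II-1 ∈ {JJ Ll, Jj Ll}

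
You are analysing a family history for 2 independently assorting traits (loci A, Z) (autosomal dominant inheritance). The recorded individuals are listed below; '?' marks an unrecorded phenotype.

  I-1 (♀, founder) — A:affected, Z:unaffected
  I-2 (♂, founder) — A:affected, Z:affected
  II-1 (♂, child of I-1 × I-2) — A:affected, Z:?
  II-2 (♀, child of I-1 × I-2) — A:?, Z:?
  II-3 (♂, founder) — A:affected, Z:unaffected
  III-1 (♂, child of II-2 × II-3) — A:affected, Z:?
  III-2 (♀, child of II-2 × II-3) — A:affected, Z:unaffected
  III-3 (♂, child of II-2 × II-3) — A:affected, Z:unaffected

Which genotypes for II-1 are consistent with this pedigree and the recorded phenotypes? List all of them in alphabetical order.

II-1 ∈ {AA Zz, AA zz, Aa Zz, Aa zz}

A/I-1 aff ·: Aa|AA
A/I-2 aff ·: Aa|AA
A/II-1 aff I-1×I-2: Aa|AA
A/II-2 ? I-1×I-2: aa|Aa|AA
A/II-3 aff ·: Aa|AA
A/III-1 aff II-2×II-3: Aa|AA
A/III-2 aff II-2×II-3: Aa|AA
A/III-3 aff II-2×II-3: Aa|AA
⇒ A over [I-1,I-2,II-1,II-2,II-3,III-1,III-2,III-3]: 163 consistent
Z/I-1 un ·: zz
Z/I-2 aff ·: Zz|ZZ
Z/II-1 ? I-1×I-2: zz|Zz
Z/II-2 ? I-1×I-2: zz|Zz
Z/II-3 un ·: zz
Z/III-1 ? II-2×II-3: zz|Zz
Z/III-2 un II-2×II-3: zz
Z/III-3 un II-2×II-3: zz
⇒ Z over [I-1,I-2,II-1,II-2,II-3,III-1,III-2,III-3]: 8 consistent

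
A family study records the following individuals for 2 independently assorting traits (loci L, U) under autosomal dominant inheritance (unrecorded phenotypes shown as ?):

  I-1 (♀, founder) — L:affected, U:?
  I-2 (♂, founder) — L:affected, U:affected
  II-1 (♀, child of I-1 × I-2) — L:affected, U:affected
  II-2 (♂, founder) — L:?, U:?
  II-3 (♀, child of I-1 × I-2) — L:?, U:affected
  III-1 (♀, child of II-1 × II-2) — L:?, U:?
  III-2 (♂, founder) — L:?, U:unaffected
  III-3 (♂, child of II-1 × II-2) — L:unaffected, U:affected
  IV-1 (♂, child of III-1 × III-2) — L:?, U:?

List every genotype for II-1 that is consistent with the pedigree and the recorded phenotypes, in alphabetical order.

L/I-1 aff ·: Ll|LL
L/I-2 aff ·: Ll|LL
L/II-1 aff I-1×I-2: Ll
L/II-2 ? ·: ll|Ll
L/II-3 ? I-1×I-2: ll|Ll|LL
L/III-1 ? II-1×II-2: ll|Ll|LL
L/III-2 ? ·: ll|Ll|LL
L/III-3 un II-1×II-2: ll
L/IV-1 ? III-1×III-2: ll|Ll|LL
⇒ L over [I-1,I-2,II-1,II-2,II-3,III-1,III-2,III-3,IV-1]: 182 consistent
U/I-1 ? ·: uu|Uu|UU
U/I-2 aff ·: Uu|UU
U/II-1 aff I-1×I-2: Uu|UU
U/II-2 ? ·: uu|Uu|UU
U/II-3 aff I-1×I-2: Uu|UU
U/III-1 ? II-1×II-2: uu|Uu|UU
U/III-2 un ·: uu
U/III-3 aff II-1×II-2: Uu|UU
U/IV-1 ? III-1×III-2: uu|Uu
⇒ U over [I-1,I-2,II-1,II-2,II-3,III-1,III-2,III-3,IV-1]: 199 consistent

II-1 ∈ {Ll UU, Ll Uu}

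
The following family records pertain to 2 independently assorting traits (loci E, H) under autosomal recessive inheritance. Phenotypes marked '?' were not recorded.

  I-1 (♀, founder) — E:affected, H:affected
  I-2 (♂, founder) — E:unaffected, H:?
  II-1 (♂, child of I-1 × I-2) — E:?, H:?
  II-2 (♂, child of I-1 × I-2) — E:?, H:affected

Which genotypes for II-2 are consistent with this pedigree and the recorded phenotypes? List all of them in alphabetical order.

II-2 ∈ {Ee hh, ee hh}

E/I-1 aff ·: ee
E/I-2 un ·: EE|Ee
E/II-1 ? I-1×I-2: Ee|ee
E/II-2 ? I-1×I-2: Ee|ee
⇒ E over [I-1,I-2,II-1,II-2]: 5 consistent
H/I-1 aff ·: hh
H/I-2 ? ·: Hh|hh
H/II-1 ? I-1×I-2: Hh|hh
H/II-2 aff I-1×I-2: hh
⇒ H over [I-1,I-2,II-1,II-2]: 3 consistent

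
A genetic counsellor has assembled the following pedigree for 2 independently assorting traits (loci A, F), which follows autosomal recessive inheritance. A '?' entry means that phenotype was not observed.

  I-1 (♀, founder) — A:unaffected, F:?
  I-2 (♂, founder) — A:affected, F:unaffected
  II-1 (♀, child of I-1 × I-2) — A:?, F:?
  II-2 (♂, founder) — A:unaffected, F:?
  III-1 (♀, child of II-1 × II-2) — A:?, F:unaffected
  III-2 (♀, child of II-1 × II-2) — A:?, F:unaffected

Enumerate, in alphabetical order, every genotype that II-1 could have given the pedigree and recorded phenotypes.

A/I-1 un ·: AA|Aa
A/I-2 aff ·: aa
A/II-1 ? I-1×I-2: Aa|aa
A/II-2 un ·: AA|Aa
A/III-1 ? II-1×II-2: AA|Aa|aa
A/III-2 ? II-1×II-2: AA|Aa|aa
⇒ A over [I-1,I-2,II-1,II-2,III-1,III-2]: 31 consistent
F/I-1 ? ·: FF|Ff|ff
F/I-2 un ·: FF|Ff
F/II-1 ? I-1×I-2: FF|Ff|ff
F/II-2 ? ·: FF|Ff|ff
F/III-1 un II-1×II-2: FF|Ff
F/III-2 un II-1×II-2: FF|Ff
⇒ F over [I-1,I-2,II-1,II-2,III-1,III-2]: 73 consistent

II-1 ∈ {Aa FF, Aa Ff, Aa ff, aa FF, aa Ff, aa ff}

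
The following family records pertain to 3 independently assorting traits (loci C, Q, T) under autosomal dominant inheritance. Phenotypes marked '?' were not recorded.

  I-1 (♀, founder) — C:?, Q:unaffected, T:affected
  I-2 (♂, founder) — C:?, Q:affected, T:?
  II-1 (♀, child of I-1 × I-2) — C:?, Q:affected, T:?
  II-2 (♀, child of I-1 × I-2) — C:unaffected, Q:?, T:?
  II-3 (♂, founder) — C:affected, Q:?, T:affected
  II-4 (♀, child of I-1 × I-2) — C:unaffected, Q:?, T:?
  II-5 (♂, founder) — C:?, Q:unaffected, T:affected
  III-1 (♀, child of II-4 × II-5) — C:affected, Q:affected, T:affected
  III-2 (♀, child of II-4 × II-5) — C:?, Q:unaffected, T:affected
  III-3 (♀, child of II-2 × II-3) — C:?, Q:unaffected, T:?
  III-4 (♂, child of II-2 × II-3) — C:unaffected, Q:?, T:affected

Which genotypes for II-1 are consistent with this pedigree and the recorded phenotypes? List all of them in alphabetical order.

II-1 ∈ {CC Qq TT, CC Qq Tt, CC Qq tt, Cc Qq TT, Cc Qq Tt, Cc Qq tt, cc Qq TT, cc Qq Tt, cc Qq tt}

C/I-1 ? ·: cc|Cc
C/I-2 ? ·: cc|Cc
C/II-1 ? I-1×I-2: cc|Cc|CC
C/II-2 un I-1×I-2: cc
C/II-3 aff ·: Cc
C/II-4 un I-1×I-2: cc
C/II-5 ? ·: Cc|CC
C/III-1 aff II-4×II-5: Cc
C/III-2 ? II-4×II-5: cc|Cc
C/III-3 ? II-2×II-3: cc|Cc
C/III-4 un II-2×II-3: cc
⇒ C over [I-1,I-2,II-1,II-2,II-3,II-4,II-5,III-1,III-2,III-3,III-4]: 48 consistent
Q/I-1 un ·: qq
Q/I-2 aff ·: Qq|QQ
Q/II-1 aff I-1×I-2: Qq
Q/II-2 ? I-1×I-2: qq|Qq
Q/II-3 ? ·: qq|Qq
Q/II-4 ? I-1×I-2: Qq
Q/II-5 un ·: qq
Q/III-1 aff II-4×II-5: Qq
Q/III-2 un II-4×II-5: qq
Q/III-3 un II-2×II-3: qq
Q/III-4 ? II-2×II-3: qq|Qq|QQ
⇒ Q over [I-1,I-2,II-1,II-2,II-3,II-4,II-5,III-1,III-2,III-3,III-4]: 13 consistent
T/I-1 aff ·: Tt|TT
T/I-2 ? ·: tt|Tt|TT
T/II-1 ? I-1×I-2: tt|Tt|TT
T/II-2 ? I-1×I-2: tt|Tt|TT
T/II-3 aff ·: Tt|TT
T/II-4 ? I-1×I-2: tt|Tt|TT
T/II-5 aff ·: Tt|TT
T/III-1 aff II-4×II-5: Tt|TT
T/III-2 aff II-4×II-5: Tt|TT
T/III-3 ? II-2×II-3: tt|Tt|TT
T/III-4 aff II-2×II-3: Tt|TT
⇒ T over [I-1,I-2,II-1,II-2,II-3,II-4,II-5,III-1,III-2,III-3,III-4]: 1955 consistent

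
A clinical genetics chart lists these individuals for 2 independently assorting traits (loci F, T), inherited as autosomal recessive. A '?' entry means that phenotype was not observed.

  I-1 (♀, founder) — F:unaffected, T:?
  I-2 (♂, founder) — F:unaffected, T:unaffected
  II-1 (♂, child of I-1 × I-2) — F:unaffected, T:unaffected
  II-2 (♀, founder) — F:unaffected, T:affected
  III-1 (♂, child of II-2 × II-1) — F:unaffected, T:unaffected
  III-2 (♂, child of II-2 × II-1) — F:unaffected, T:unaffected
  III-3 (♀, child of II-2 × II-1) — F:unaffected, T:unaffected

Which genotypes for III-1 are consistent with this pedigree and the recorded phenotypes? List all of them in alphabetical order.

III-1 ∈ {FF Tt, Ff Tt}

F/I-1 un ·: FF|Ff
F/I-2 un ·: FF|Ff
F/II-1 un I-1×I-2: FF|Ff
F/II-2 un ·: FF|Ff
F/III-1 un II-2×II-1: FF|Ff
F/III-2 un II-2×II-1: FF|Ff
F/III-3 un II-2×II-1: FF|Ff
⇒ F over [I-1,I-2,II-1,II-2,III-1,III-2,III-3]: 84 consistent
T/I-1 ? ·: TT|Tt|tt
T/I-2 un ·: TT|Tt
T/II-1 un I-1×I-2: TT|Tt
T/II-2 aff ·: tt
T/III-1 un II-2×II-1: Tt
T/III-2 un II-2×II-1: Tt
T/III-3 un II-2×II-1: Tt
⇒ T over [I-1,I-2,II-1,II-2,III-1,III-2,III-3]: 9 consistent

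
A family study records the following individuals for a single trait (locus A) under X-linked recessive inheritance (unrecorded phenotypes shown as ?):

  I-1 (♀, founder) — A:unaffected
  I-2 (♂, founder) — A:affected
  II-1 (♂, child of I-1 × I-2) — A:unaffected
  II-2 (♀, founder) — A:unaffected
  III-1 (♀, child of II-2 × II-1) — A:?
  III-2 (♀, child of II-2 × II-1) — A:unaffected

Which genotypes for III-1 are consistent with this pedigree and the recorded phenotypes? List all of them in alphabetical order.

A/I-1 un ·: X^AX^A|X^AX^a
A/I-2 aff ·: X^aY
A/II-1 un I-1×I-2: X^AY
A/II-2 un ·: X^AX^A|X^AX^a
A/III-1 ? II-2×II-1: X^AX^A|X^AX^a
A/III-2 un II-2×II-1: X^AX^A|X^AX^a
⇒ A over [I-1,I-2,II-1,II-2,III-1,III-2]: 10 consistent

III-1 ∈ {X^AX^A, X^AX^a}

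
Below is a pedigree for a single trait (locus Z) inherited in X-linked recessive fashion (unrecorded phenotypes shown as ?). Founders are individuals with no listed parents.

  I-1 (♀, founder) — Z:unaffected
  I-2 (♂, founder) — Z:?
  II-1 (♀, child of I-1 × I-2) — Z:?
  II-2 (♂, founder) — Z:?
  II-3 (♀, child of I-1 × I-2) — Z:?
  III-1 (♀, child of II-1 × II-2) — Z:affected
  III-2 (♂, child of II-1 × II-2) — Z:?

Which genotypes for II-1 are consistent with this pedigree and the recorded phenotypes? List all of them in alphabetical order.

II-1 ∈ {X^ZX^z, X^zX^z}

Z/I-1 un ·: X^ZX^Z|X^ZX^z
Z/I-2 ? ·: X^ZY|X^zY
Z/II-1 ? I-1×I-2: X^ZX^z|X^zX^z
Z/II-2 ? ·: X^zY
Z/II-3 ? I-1×I-2: X^ZX^Z|X^ZX^z|X^zX^z
Z/III-1 aff II-1×II-2: X^zX^z
Z/III-2 ? II-1×II-2: X^ZY|X^zY
⇒ Z over [I-1,I-2,II-1,II-2,II-3,III-1,III-2]: 12 consistent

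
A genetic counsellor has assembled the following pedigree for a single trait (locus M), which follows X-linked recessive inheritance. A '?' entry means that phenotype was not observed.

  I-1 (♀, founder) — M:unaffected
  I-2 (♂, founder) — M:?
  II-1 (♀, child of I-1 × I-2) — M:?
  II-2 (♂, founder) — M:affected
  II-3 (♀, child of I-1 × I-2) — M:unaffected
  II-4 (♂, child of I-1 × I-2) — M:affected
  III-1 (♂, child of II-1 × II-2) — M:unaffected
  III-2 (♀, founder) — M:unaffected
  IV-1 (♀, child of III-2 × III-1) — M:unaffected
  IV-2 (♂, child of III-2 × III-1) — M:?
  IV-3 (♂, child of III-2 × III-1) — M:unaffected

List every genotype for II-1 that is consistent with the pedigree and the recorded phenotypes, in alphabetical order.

II-1 ∈ {X^MX^M, X^MX^m}

M/I-1 un ·: X^MX^m
M/I-2 ? ·: X^MY|X^mY
M/II-1 ? I-1×I-2: X^MX^M|X^MX^m
M/II-2 aff ·: X^mY
M/II-3 un I-1×I-2: X^MX^M|X^MX^m
M/II-4 aff I-1×I-2: X^mY
M/III-1 un II-1×II-2: X^MY
M/III-2 un ·: X^MX^M|X^MX^m
M/IV-1 un III-2×III-1: X^MX^M|X^MX^m
M/IV-2 ? III-2×III-1: X^MY|X^mY
M/IV-3 un III-2×III-1: X^MY
⇒ M over [I-1,I-2,II-1,II-2,II-3,II-4,III-1,III-2,IV-1,IV-2,IV-3]: 25 consistent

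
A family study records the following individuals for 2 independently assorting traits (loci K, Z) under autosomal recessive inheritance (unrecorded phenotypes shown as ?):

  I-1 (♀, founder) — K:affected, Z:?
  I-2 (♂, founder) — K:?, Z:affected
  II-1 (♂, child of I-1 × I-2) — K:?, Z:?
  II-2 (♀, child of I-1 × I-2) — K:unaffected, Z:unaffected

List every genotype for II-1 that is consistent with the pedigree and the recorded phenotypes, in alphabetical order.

II-1 ∈ {Kk Zz, Kk zz, kk Zz, kk zz}

K/I-1 aff ·: kk
K/I-2 ? ·: KK|Kk
K/II-1 ? I-1×I-2: Kk|kk
K/II-2 un I-1×I-2: Kk
⇒ K over [I-1,I-2,II-1,II-2]: 3 consistent
Z/I-1 ? ·: ZZ|Zz
Z/I-2 aff ·: zz
Z/II-1 ? I-1×I-2: Zz|zz
Z/II-2 un I-1×I-2: Zz
⇒ Z over [I-1,I-2,II-1,II-2]: 3 consistent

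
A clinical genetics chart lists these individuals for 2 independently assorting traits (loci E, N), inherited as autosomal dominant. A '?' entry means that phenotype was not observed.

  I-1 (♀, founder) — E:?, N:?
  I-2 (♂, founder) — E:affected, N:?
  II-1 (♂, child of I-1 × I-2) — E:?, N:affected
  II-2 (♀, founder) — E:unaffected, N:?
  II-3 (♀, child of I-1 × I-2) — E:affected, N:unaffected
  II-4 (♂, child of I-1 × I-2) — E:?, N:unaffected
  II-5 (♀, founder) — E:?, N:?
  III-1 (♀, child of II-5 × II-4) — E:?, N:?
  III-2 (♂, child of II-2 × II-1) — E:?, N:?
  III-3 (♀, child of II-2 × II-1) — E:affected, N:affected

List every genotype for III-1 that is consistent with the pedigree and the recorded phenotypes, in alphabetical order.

E/I-1 ? ·: ee|Ee|EE
E/I-2 aff ·: Ee|EE
E/II-1 ? I-1×I-2: Ee|EE
E/II-2 un ·: ee
E/II-3 aff I-1×I-2: Ee|EE
E/II-4 ? I-1×I-2: ee|Ee|EE
E/II-5 ? ·: ee|Ee|EE
E/III-1 ? II-5×II-4: ee|Ee|EE
E/III-2 ? II-2×II-1: ee|Ee
E/III-3 aff II-2×II-1: Ee
⇒ E over [I-1,I-2,II-1,II-2,II-3,II-4,II-5,III-1,III-2,III-3]: 262 consistent
N/I-1 ? ·: nn|Nn
N/I-2 ? ·: nn|Nn
N/II-1 aff I-1×I-2: Nn|NN
N/II-2 ? ·: nn|Nn|NN
N/II-3 un I-1×I-2: nn
N/II-4 un I-1×I-2: nn
N/II-5 ? ·: nn|Nn|NN
N/III-1 ? II-5×II-4: nn|Nn
N/III-2 ? II-2×II-1: nn|Nn|NN
N/III-3 aff II-2×II-1: Nn|NN
⇒ N over [I-1,I-2,II-1,II-2,II-3,II-4,II-5,III-1,III-2,III-3]: 168 consistent

III-1 ∈ {EE Nn, EE nn, Ee Nn, Ee nn, ee Nn, ee nn}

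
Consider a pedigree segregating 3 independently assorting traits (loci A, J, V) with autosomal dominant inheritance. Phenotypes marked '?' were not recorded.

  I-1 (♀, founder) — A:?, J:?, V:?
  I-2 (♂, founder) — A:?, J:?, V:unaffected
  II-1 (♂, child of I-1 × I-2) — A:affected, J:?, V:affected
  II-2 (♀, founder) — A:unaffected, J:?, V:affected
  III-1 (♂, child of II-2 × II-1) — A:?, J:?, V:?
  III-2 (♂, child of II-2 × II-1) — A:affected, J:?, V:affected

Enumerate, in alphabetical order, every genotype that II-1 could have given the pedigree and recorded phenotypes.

A/I-1 ? ·: aa|Aa|AA
A/I-2 ? ·: aa|Aa|AA
A/II-1 aff I-1×I-2: Aa|AA
A/II-2 un ·: aa
A/III-1 ? II-2×II-1: aa|Aa
A/III-2 aff II-2×II-1: Aa
⇒ A over [I-1,I-2,II-1,II-2,III-1,III-2]: 18 consistent
J/I-1 ? ·: jj|Jj|JJ
J/I-2 ? ·: jj|Jj|JJ
J/II-1 ? I-1×I-2: jj|Jj|JJ
J/II-2 ? ·: jj|Jj|JJ
J/III-1 ? II-2×II-1: jj|Jj|JJ
J/III-2 ? II-2×II-1: jj|Jj|JJ
⇒ J over [I-1,I-2,II-1,II-2,III-1,III-2]: 167 consistent
V/I-1 ? ·: Vv|VV
V/I-2 un ·: vv
V/II-1 aff I-1×I-2: Vv
V/II-2 aff ·: Vv|VV
V/III-1 ? II-2×II-1: vv|Vv|VV
V/III-2 aff II-2×II-1: Vv|VV
⇒ V over [I-1,I-2,II-1,II-2,III-1,III-2]: 20 consistent

II-1 ∈ {AA JJ Vv, AA Jj Vv, AA jj Vv, Aa JJ Vv, Aa Jj Vv, Aa jj Vv}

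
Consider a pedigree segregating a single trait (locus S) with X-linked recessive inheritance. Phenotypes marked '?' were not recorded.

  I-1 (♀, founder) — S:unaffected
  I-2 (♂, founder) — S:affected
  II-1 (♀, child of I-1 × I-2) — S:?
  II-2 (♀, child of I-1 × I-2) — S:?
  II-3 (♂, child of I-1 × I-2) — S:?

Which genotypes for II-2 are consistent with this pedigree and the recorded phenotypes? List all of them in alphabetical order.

II-2 ∈ {X^SX^s, X^sX^s}

S/I-1 un ·: X^SX^S|X^SX^s
S/I-2 aff ·: X^sY
S/II-1 ? I-1×I-2: X^SX^s|X^sX^s
S/II-2 ? I-1×I-2: X^SX^s|X^sX^s
S/II-3 ? I-1×I-2: X^SY|X^sY
⇒ S over [I-1,I-2,II-1,II-2,II-3]: 9 consistent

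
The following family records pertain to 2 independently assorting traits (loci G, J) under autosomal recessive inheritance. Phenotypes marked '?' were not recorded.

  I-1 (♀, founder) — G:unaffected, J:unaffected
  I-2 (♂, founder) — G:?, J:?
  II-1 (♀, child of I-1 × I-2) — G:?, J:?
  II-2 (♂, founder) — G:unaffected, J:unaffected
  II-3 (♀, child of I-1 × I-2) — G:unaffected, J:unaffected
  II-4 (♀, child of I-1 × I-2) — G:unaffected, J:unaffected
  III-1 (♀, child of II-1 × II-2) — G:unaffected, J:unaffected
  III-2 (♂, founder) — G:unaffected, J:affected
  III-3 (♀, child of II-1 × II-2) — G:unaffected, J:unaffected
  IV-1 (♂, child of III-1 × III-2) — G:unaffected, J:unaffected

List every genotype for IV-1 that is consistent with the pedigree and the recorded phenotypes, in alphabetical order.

IV-1 ∈ {GG Jj, Gg Jj}

G/I-1 un ·: GG|Gg
G/I-2 ? ·: GG|Gg|gg
G/II-1 ? I-1×I-2: GG|Gg|gg
G/II-2 un ·: GG|Gg
G/II-3 un I-1×I-2: GG|Gg
G/II-4 un I-1×I-2: GG|Gg
G/III-1 un II-1×II-2: GG|Gg
G/III-2 un ·: GG|Gg
G/III-3 un II-1×II-2: GG|Gg
G/IV-1 un III-1×III-2: GG|Gg
⇒ G over [I-1,I-2,II-1,II-2,II-3,II-4,III-1,III-2,III-3,IV-1]: 653 consistent
J/I-1 un ·: JJ|Jj
J/I-2 ? ·: JJ|Jj|jj
J/II-1 ? I-1×I-2: JJ|Jj|jj
J/II-2 un ·: JJ|Jj
J/II-3 un I-1×I-2: JJ|Jj
J/II-4 un I-1×I-2: JJ|Jj
J/III-1 un II-1×II-2: JJ|Jj
J/III-2 aff ·: jj
J/III-3 un II-1×II-2: JJ|Jj
J/IV-1 un III-1×III-2: Jj
⇒ J over [I-1,I-2,II-1,II-2,II-3,II-4,III-1,III-2,III-3,IV-1]: 187 consistent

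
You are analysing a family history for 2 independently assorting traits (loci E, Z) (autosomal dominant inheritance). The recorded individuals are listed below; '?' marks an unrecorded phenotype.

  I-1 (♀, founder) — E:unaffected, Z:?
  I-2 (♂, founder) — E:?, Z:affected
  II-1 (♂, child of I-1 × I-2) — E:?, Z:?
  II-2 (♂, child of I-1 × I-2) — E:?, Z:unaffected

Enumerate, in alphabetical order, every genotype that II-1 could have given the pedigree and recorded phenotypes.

E/I-1 un ·: ee
E/I-2 ? ·: ee|Ee|EE
E/II-1 ? I-1×I-2: ee|Ee
E/II-2 ? I-1×I-2: ee|Ee
⇒ E over [I-1,I-2,II-1,II-2]: 6 consistent
Z/I-1 ? ·: zz|Zz
Z/I-2 aff ·: Zz
Z/II-1 ? I-1×I-2: zz|Zz|ZZ
Z/II-2 un I-1×I-2: zz
⇒ Z over [I-1,I-2,II-1,II-2]: 5 consistent

II-1 ∈ {Ee ZZ, Ee Zz, Ee zz, ee ZZ, ee Zz, ee zz}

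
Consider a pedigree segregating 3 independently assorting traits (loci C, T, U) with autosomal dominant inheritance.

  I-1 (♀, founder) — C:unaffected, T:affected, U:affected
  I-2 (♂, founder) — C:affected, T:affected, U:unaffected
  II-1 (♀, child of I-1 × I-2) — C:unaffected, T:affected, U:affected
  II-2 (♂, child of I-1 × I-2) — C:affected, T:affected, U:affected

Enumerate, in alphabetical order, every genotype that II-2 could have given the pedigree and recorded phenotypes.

II-2 ∈ {Cc TT Uu, Cc Tt Uu}

C/I-1 un ·: cc
C/I-2 aff ·: Cc
C/II-1 un I-1×I-2: cc
C/II-2 aff I-1×I-2: Cc
⇒ C over [I-1,I-2,II-1,II-2]: 1 consistent
T/I-1 aff ·: Tt|TT
T/I-2 aff ·: Tt|TT
T/II-1 aff I-1×I-2: Tt|TT
T/II-2 aff I-1×I-2: Tt|TT
⇒ T over [I-1,I-2,II-1,II-2]: 13 consistent
U/I-1 aff ·: Uu|UU
U/I-2 un ·: uu
U/II-1 aff I-1×I-2: Uu
U/II-2 aff I-1×I-2: Uu
⇒ U over [I-1,I-2,II-1,II-2]: 2 consistent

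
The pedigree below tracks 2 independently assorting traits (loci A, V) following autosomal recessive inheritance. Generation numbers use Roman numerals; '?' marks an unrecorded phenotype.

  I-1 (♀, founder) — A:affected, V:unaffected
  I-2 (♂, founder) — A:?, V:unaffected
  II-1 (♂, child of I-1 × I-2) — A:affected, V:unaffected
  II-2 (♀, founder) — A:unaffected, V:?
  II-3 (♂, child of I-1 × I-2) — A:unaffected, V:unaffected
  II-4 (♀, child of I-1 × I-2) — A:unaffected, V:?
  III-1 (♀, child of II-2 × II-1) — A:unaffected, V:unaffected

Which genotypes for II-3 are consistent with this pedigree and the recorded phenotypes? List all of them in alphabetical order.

II-3 ∈ {Aa VV, Aa Vv}

A/I-1 aff ·: aa
A/I-2 ? ·: Aa
A/II-1 aff I-1×I-2: aa
A/II-2 un ·: AA|Aa
A/II-3 un I-1×I-2: Aa
A/II-4 un I-1×I-2: Aa
A/III-1 un II-2×II-1: Aa
⇒ A over [I-1,I-2,II-1,II-2,II-3,II-4,III-1]: 2 consistent
V/I-1 un ·: VV|Vv
V/I-2 un ·: VV|Vv
V/II-1 un I-1×I-2: VV|Vv
V/II-2 ? ·: VV|Vv|vv
V/II-3 un I-1×I-2: VV|Vv
V/II-4 ? I-1×I-2: VV|Vv|vv
V/III-1 un II-2×II-1: VV|Vv
⇒ V over [I-1,I-2,II-1,II-2,II-3,II-4,III-1]: 130 consistent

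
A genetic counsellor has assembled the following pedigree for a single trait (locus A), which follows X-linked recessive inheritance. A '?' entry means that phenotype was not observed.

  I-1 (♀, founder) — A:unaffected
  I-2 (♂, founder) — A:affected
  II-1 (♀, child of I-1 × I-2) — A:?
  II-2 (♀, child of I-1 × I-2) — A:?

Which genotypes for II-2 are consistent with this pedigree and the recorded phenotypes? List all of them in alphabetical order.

A/I-1 un ·: X^AX^A|X^AX^a
A/I-2 aff ·: X^aY
A/II-1 ? I-1×I-2: X^AX^a|X^aX^a
A/II-2 ? I-1×I-2: X^AX^a|X^aX^a
⇒ A over [I-1,I-2,II-1,II-2]: 5 consistent

II-2 ∈ {X^AX^a, X^aX^a}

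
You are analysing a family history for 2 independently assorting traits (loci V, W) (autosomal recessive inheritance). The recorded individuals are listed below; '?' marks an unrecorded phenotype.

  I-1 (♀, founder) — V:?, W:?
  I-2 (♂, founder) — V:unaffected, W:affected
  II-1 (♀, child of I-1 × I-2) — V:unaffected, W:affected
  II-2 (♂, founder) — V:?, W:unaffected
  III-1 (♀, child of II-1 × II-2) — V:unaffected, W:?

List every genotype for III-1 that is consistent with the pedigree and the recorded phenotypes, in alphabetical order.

III-1 ∈ {VV Ww, VV ww, Vv Ww, Vv ww}

V/I-1 ? ·: VV|Vv|vv
V/I-2 un ·: VV|Vv
V/II-1 un I-1×I-2: VV|Vv
V/II-2 ? ·: VV|Vv|vv
V/III-1 un II-1×II-2: VV|Vv
⇒ V over [I-1,I-2,II-1,II-2,III-1]: 41 consistent
W/I-1 ? ·: Ww|ww
W/I-2 aff ·: ww
W/II-1 aff I-1×I-2: ww
W/II-2 un ·: WW|Ww
W/III-1 ? II-1×II-2: Ww|ww
⇒ W over [I-1,I-2,II-1,II-2,III-1]: 6 consistent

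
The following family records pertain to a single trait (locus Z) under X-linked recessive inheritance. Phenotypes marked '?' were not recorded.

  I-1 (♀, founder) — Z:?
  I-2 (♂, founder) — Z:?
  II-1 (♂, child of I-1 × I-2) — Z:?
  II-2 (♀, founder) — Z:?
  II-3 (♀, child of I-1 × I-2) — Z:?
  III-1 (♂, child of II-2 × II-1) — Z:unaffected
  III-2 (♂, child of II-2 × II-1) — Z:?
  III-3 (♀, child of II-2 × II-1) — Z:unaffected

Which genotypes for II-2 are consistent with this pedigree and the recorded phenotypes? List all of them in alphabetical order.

II-2 ∈ {X^ZX^Z, X^ZX^z}

Z/I-1 ? ·: X^ZX^Z|X^ZX^z|X^zX^z
Z/I-2 ? ·: X^ZY|X^zY
Z/II-1 ? I-1×I-2: X^ZY|X^zY
Z/II-2 ? ·: X^ZX^Z|X^ZX^z
Z/II-3 ? I-1×I-2: X^ZX^Z|X^ZX^z|X^zX^z
Z/III-1 un II-2×II-1: X^ZY
Z/III-2 ? II-2×II-1: X^ZY|X^zY
Z/III-3 un II-2×II-1: X^ZX^Z|X^ZX^z
⇒ Z over [I-1,I-2,II-1,II-2,II-3,III-1,III-2,III-3]: 48 consistent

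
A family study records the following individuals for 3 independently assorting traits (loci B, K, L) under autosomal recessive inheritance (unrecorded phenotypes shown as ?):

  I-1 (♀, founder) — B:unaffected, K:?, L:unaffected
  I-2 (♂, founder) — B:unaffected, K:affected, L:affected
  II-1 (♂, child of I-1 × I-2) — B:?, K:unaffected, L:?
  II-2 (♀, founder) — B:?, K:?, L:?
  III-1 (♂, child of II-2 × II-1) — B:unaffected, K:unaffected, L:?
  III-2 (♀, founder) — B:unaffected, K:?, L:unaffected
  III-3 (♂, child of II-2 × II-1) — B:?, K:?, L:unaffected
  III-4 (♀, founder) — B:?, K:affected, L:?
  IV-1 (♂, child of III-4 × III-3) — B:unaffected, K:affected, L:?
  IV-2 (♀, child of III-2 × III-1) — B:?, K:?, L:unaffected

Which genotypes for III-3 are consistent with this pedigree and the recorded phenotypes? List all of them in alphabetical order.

B/I-1 un ·: BB|Bb
B/I-2 un ·: BB|Bb
B/II-1 ? I-1×I-2: BB|Bb|bb
B/II-2 ? ·: BB|Bb|bb
B/III-1 un II-2×II-1: BB|Bb
B/III-2 un ·: BB|Bb
B/III-3 ? II-2×II-1: BB|Bb|bb
B/III-4 ? ·: BB|Bb|bb
B/IV-1 un III-4×III-3: BB|Bb
B/IV-2 ? III-2×III-1: BB|Bb|bb
⇒ B over [I-1,I-2,II-1,II-2,III-1,III-2,III-3,III-4,IV-1,IV-2]: 1081 consistent
K/I-1 ? ·: KK|Kk
K/I-2 aff ·: kk
K/II-1 un I-1×I-2: Kk
K/II-2 ? ·: KK|Kk|kk
K/III-1 un II-2×II-1: KK|Kk
K/III-2 ? ·: KK|Kk|kk
K/III-3 ? II-2×II-1: Kk|kk
K/III-4 aff ·: kk
K/IV-1 aff III-4×III-3: kk
K/IV-2 ? III-2×III-1: KK|Kk|kk
⇒ K over [I-1,I-2,II-1,II-2,III-1,III-2,III-3,III-4,IV-1,IV-2]: 94 consistent
L/I-1 un ·: LL|Ll
L/I-2 aff ·: ll
L/II-1 ? I-1×I-2: Ll|ll
L/II-2 ? ·: LL|Ll|ll
L/III-1 ? II-2×II-1: LL|Ll|ll
L/III-2 un ·: LL|Ll
L/III-3 un II-2×II-1: LL|Ll
L/III-4 ? ·: LL|Ll|ll
L/IV-1 ? III-4×III-3: LL|Ll|ll
L/IV-2 un III-2×III-1: LL|Ll
⇒ L over [I-1,I-2,II-1,II-2,III-1,III-2,III-3,III-4,IV-1,IV-2]: 506 consistent

III-3 ∈ {BB Kk LL, BB Kk Ll, BB kk LL, BB kk Ll, Bb Kk LL, Bb Kk Ll, Bb kk LL, Bb kk Ll, bb Kk LL, bb Kk Ll, bb kk LL, bb kk Ll}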